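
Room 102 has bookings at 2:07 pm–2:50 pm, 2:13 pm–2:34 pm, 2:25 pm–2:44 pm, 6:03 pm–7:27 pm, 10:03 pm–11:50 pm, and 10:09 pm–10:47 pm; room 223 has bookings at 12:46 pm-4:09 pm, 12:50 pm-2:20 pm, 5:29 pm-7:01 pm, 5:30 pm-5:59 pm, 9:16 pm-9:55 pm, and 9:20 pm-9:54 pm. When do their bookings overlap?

2:07 pm–2:50 pm, 6:03 pm–7:01 pm

First set merges to 2:07 pm–2:50 pm, 6:03 pm–7:27 pm, 10:03 pm–11:50 pm.
Second set merges to 12:46 pm–4:09 pm, 5:29 pm–7:01 pm, 9:16 pm–9:55 pm.
2:07 pm–2:50 pm meets the second set on 2:07 pm–2:50 pm.
6:03 pm–7:27 pm meets the second set on 6:03 pm–7:01 pm.
10:03 pm–11:50 pm: no overlap with the second set.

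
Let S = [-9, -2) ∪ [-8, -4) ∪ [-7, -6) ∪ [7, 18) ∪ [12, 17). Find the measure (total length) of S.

Merged: [-9, -2), [7, 18).
Lengths: 7 + 11 = 18.

18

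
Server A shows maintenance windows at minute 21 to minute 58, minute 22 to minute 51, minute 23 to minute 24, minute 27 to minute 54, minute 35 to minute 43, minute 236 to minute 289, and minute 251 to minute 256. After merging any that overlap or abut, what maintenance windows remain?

minute 21 to minute 58, minute 236 to minute 289

minute 22 to minute 51 overlaps/touches minute 21 to minute 58 → extend to minute 21 to minute 58.
minute 23 to minute 24 overlaps/touches minute 21 to minute 58 → extend to minute 21 to minute 58.
minute 27 to minute 54 overlaps/touches minute 21 to minute 58 → extend to minute 21 to minute 58.
minute 35 to minute 43 overlaps/touches minute 21 to minute 58 → extend to minute 21 to minute 58.
minute 236 to minute 289 is disjoint → start new block.
minute 251 to minute 256 overlaps/touches minute 236 to minute 289 → extend to minute 236 to minute 289.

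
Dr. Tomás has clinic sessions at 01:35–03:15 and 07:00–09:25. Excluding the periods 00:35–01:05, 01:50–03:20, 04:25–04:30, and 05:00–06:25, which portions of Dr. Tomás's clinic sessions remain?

01:35–03:15 minus B → 01:35–01:50.
07:00–09:25: no B overlap → unchanged.

01:35–01:50, 07:00–09:25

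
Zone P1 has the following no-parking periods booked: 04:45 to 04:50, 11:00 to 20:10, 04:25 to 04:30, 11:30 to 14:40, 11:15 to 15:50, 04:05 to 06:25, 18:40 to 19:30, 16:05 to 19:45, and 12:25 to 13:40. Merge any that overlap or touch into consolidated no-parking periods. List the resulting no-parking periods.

04:05–06:25, 11:00–20:10

Sort by start: 04:05–06:25, 04:25–04:30, 04:45–04:50, 11:00–20:10, 11:15–15:50, 11:30–14:40, 12:25–13:40, 16:05–19:45, 18:40–19:30.
04:25–04:30 overlaps/touches 04:05–06:25 → extend to 04:05–06:25.
04:45–04:50 overlaps/touches 04:05–06:25 → extend to 04:05–06:25.
11:00–20:10 is disjoint → start new block.
11:15–15:50 overlaps/touches 11:00–20:10 → extend to 11:00–20:10.
11:30–14:40 overlaps/touches 11:00–20:10 → extend to 11:00–20:10.
12:25–13:40 overlaps/touches 11:00–20:10 → extend to 11:00–20:10.
16:05–19:45 overlaps/touches 11:00–20:10 → extend to 11:00–20:10.
18:40–19:30 overlaps/touches 11:00–20:10 → extend to 11:00–20:10.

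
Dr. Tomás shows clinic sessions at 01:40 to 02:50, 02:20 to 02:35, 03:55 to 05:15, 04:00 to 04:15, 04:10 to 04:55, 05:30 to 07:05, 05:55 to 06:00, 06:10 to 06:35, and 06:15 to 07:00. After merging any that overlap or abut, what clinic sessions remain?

01:40–02:50, 03:55–05:15, 05:30–07:05

02:20–02:35 overlaps/touches 01:40–02:50 → extend to 01:40–02:50.
03:55–05:15 is disjoint → start new block.
04:00–04:15 overlaps/touches 03:55–05:15 → extend to 03:55–05:15.
04:10–04:55 overlaps/touches 03:55–05:15 → extend to 03:55–05:15.
05:30–07:05 is disjoint → start new block.
05:55–06:00 overlaps/touches 05:30–07:05 → extend to 05:30–07:05.
06:10–06:35 overlaps/touches 05:30–07:05 → extend to 05:30–07:05.
06:15–07:00 overlaps/touches 05:30–07:05 → extend to 05:30–07:05.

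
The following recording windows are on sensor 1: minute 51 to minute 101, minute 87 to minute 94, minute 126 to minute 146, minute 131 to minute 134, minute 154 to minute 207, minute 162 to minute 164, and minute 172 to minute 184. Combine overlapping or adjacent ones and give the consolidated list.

minute 87 to minute 94 overlaps/touches minute 51 to minute 101 → extend to minute 51 to minute 101.
minute 126 to minute 146 is disjoint → start new block.
minute 131 to minute 134 overlaps/touches minute 126 to minute 146 → extend to minute 126 to minute 146.
minute 154 to minute 207 is disjoint → start new block.
minute 162 to minute 164 overlaps/touches minute 154 to minute 207 → extend to minute 154 to minute 207.
minute 172 to minute 184 overlaps/touches minute 154 to minute 207 → extend to minute 154 to minute 207.

minute 51 to minute 101, minute 126 to minute 146, minute 154 to minute 207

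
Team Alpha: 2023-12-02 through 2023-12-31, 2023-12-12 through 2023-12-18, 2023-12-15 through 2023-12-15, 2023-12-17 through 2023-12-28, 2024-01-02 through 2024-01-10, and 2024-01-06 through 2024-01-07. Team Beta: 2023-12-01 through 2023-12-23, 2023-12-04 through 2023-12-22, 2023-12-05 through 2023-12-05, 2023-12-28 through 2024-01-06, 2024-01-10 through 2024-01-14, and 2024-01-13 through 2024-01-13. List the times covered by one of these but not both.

2023-12-01 through 2023-12-01, 2023-12-24 through 2023-12-27, 2024-01-01 through 2024-01-01, 2024-01-07 through 2024-01-09, 2024-01-11 through 2024-01-14

First set merges to 2023-12-02 through 2023-12-31, 2024-01-02 through 2024-01-10.
Second set merges to 2023-12-01 through 2023-12-23, 2023-12-28 through 2024-01-06, 2024-01-10 through 2024-01-14.
A \ B = 2023-12-24 through 2023-12-27, 2024-01-07 through 2024-01-09.
B \ A = 2023-12-01 through 2023-12-01, 2024-01-01 through 2024-01-01, 2024-01-11 through 2024-01-14.
Union of the two gives the symmetric difference.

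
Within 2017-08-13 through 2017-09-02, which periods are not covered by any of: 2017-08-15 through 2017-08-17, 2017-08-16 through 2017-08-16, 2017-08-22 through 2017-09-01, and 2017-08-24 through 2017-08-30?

2017-08-13 through 2017-08-14, 2017-08-18 through 2017-08-21, 2017-09-02 through 2017-09-02

The merged coverage is 2017-08-15 through 2017-08-17, 2017-08-22 through 2017-09-01.
Gaps within 2017-08-13 through 2017-09-02: 2017-08-13 through 2017-08-14, 2017-08-18 through 2017-08-21, 2017-09-02 through 2017-09-02.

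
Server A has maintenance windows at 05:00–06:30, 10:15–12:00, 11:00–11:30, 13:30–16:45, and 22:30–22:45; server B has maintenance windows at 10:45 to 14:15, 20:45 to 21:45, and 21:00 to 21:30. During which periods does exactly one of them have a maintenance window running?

First set merges to 05:00-06:30, 10:15-12:00, 13:30-16:45, 22:30-22:45.
Second set merges to 10:45-14:15, 20:45-21:45.
A but not B: 05:00-06:30, 10:15-10:45, 14:15-16:45, 22:30-22:45.
B but not A: 12:00-13:30, 20:45-21:45.
Combining gives A △ B.

05:00-06:30, 10:15-10:45, 12:00-13:30, 14:15-16:45, 20:45-21:45, 22:30-22:45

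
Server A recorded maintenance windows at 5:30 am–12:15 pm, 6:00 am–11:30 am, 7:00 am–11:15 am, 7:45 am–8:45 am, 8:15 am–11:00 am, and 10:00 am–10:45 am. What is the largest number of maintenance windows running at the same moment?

5

Sweep endpoints in order; track running count of active intervals.
Peak of 5 reached at 8:15 am.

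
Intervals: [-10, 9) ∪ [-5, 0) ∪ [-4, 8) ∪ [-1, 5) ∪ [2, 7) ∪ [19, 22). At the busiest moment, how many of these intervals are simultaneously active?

Walk the sorted start/end points keeping a running depth.
The depth first hits 4 at -1.

4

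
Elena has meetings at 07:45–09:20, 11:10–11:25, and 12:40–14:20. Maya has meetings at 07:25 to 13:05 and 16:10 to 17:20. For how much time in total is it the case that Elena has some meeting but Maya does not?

1 h 15 min

A \ B = 13:05-14:20.
Total: 1 h 15 min.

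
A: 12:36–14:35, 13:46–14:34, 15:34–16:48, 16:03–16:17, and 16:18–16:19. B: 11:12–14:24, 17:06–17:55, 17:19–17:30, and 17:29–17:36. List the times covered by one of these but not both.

11:12–12:36, 14:24–14:35, 15:34–16:48, 17:06–17:55

A, merged: 12:36–14:35, 15:34–16:48.
B, merged: 11:12–14:24, 17:06–17:55.
Only in the first: 14:24–14:35, 15:34–16:48.
Only in the second: 11:12–12:36, 17:06–17:55.
Together these are the periods covered by exactly one.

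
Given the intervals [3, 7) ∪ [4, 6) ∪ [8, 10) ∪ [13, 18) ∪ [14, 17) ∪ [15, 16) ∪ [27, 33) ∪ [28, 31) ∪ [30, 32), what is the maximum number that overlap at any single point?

At 15, 3 of the intervals are simultaneously active.
No point has more.

3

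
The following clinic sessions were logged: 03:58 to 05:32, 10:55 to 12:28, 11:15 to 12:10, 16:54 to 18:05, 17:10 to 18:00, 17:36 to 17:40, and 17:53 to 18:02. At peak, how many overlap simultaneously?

3

At 17:36, 3 of the intervals are simultaneously active.
No point has more.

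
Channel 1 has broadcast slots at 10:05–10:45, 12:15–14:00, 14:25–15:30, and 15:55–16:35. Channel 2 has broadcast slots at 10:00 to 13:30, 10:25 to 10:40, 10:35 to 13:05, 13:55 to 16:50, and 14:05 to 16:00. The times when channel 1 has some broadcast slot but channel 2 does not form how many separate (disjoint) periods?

1

B, merged: 10:00–13:30, 13:55–16:50.
A \ B = 13:30–13:55.
That is 1 disjoint piece.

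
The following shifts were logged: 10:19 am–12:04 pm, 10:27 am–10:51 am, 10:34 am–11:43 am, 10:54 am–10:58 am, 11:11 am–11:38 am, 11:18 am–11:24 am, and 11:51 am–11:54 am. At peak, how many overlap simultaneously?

Walk the sorted start/end points keeping a running depth.
The depth first hits 4 at 11:18 am.

4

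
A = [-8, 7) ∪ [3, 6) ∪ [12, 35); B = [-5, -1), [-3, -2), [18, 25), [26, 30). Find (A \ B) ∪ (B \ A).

Merge the first list: [-8, 7), [12, 35).
Merge the second list: [-5, -1), [18, 25), [26, 30).
Only in the first: [-8, -5), [-1, 7), [12, 18), [25, 26), [30, 35).
Only in the second: none.
Together these are the periods covered by exactly one.

[-8, -5) ∪ [-1, 7) ∪ [12, 18) ∪ [25, 26) ∪ [30, 35)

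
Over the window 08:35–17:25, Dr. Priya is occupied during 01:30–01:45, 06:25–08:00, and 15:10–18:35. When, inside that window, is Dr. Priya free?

The merged coverage is 01:30–01:45, 06:25–08:00, 15:10–18:35.
Complement within 08:35–17:25: 08:35–15:10.

08:35–15:10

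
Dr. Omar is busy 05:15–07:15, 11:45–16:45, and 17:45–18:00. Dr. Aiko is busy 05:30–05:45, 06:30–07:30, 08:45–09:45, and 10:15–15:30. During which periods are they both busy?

05:30–05:45, 06:30–07:15, 11:45–15:30

05:15–07:15 meets the second set on 05:30–05:45, 06:30–07:15.
11:45–16:45 meets the second set on 11:45–15:30.
17:45–18:00: no overlap with the second set.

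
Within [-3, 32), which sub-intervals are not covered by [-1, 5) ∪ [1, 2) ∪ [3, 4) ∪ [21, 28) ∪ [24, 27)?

After merging, the occupied span is [-1, 5), [21, 28).
Complement within [-3, 32): [-3, -1), [5, 21), [28, 32).

[-3, -1) ∪ [5, 21) ∪ [28, 32)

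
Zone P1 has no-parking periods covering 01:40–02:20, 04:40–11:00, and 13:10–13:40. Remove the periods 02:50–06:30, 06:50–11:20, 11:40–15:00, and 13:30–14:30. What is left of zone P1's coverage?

Second set merges to 02:50-06:30, 06:50-11:20, 11:40-15:00.
01:40-02:20 is untouched.
04:40-11:00 with B removed leaves 06:30-06:50.
13:10-13:40 lies entirely inside B → drops out.

01:40-02:20, 06:30-06:50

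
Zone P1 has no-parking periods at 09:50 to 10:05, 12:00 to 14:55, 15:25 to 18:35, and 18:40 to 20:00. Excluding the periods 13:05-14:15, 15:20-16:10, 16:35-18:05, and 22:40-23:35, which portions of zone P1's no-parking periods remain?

09:50–10:05: nothing removed.
12:00–14:55 \ B = 12:00–13:05, 14:15–14:55.
15:25–18:35 \ B = 16:10–16:35, 18:05–18:35.
18:40–20:00: nothing removed.

09:50–10:05, 12:00–13:05, 14:15–14:55, 16:10–16:35, 18:05–18:35, 18:40–20:00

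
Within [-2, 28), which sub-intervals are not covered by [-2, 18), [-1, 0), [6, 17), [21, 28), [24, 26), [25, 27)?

The merged coverage is [-2, 18), [21, 28).
Gaps within [-2, 28): [18, 21).

[18, 21)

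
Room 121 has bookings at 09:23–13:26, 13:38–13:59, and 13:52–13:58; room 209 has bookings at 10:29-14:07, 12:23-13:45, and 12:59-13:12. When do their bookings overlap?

10:29-13:26, 13:38-13:59

A, merged: 09:23-13:26, 13:38-13:59.
B, merged: 10:29-14:07.
09:23-13:26 ∩ B → 10:29-13:26.
13:38-13:59 ∩ B → 13:38-13:59.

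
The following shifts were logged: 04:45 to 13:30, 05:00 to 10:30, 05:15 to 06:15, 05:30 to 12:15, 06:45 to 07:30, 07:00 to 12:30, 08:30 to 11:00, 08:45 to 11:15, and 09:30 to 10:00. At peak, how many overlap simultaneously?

7

Sweep endpoints in order; track running count of active intervals.
Peak of 7 reached at 09:30.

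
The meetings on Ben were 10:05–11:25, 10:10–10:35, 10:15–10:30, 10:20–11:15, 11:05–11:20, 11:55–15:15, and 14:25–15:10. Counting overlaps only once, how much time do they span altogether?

Merged: 10:05–11:25, 11:55–15:15.
Lengths: 1 h 20 min + 3 h 20 min = 4 h 40 min.

4 h 40 min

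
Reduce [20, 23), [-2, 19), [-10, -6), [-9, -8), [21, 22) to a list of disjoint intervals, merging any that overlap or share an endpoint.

[-10, -6) ∪ [-2, 19) ∪ [20, 23)

Sort by start: [-10, -6), [-9, -8), [-2, 19), [20, 23), [21, 22).
[-9, -8) overlaps/touches [-10, -6) → extend to [-10, -6).
[-2, 19) is disjoint → start new block.
[20, 23) is disjoint → start new block.
[21, 22) overlaps/touches [20, 23) → extend to [20, 23).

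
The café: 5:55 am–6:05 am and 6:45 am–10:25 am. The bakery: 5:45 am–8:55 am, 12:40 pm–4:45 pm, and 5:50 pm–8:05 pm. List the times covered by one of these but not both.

A but not B: 8:55 am–10:25 am.
B but not A: 5:45 am–5:55 am, 6:05 am–6:45 am, 12:40 pm–4:45 pm, 5:50 pm–8:05 pm.
Combining gives A △ B.

5:45 am–5:55 am, 6:05 am–6:45 am, 8:55 am–10:25 am, 12:40 pm–4:45 pm, 5:50 pm–8:05 pm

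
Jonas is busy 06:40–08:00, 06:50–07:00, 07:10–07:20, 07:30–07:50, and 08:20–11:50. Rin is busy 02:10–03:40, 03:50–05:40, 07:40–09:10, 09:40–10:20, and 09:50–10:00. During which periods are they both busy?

First set merges to 06:40-08:00, 08:20-11:50.
Second set merges to 02:10-03:40, 03:50-05:40, 07:40-09:10, 09:40-10:20.
06:40-08:00 meets the second set on 07:40-08:00.
08:20-11:50 meets the second set on 08:20-09:10, 09:40-10:20.

07:40-08:00, 08:20-09:10, 09:40-10:20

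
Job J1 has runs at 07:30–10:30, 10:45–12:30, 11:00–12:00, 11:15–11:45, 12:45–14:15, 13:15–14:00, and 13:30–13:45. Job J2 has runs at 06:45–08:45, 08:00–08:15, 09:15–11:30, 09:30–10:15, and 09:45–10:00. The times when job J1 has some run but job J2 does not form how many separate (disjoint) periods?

Merge the first list: 07:30–10:30, 10:45–12:30, 12:45–14:15.
Merge the second list: 06:45–08:45, 09:15–11:30.
A \ B = 08:45–09:15, 11:30–12:30, 12:45–14:15.
That is 3 disjoint pieces.

3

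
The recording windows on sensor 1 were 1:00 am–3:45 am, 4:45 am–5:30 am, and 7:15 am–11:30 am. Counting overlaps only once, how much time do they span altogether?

7 h 45 min

Merged: 1:00 am–3:45 am, 4:45 am–5:30 am, 7:15 am–11:30 am.
Lengths: 2 h 45 min + 45 min + 4 h 15 min = 7 h 45 min.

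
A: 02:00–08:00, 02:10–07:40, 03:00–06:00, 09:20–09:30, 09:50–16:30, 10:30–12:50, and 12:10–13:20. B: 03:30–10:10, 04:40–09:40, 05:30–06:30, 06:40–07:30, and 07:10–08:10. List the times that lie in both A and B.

03:30–08:00, 09:20–09:30, 09:50–10:10

Merge the first list: 02:00–08:00, 09:20–09:30, 09:50–16:30.
Merge the second list: 03:30–10:10.
02:00–08:00 ∩ B → 03:30–08:00.
09:20–09:30 ∩ B → 09:20–09:30.
09:50–16:30 ∩ B → 09:50–10:10.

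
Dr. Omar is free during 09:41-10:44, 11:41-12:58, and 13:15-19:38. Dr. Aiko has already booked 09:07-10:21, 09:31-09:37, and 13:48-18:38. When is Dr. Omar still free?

Merge the second list: 09:07–10:21, 13:48–18:38.
09:41–10:44 minus B → 10:21–10:44.
11:41–12:58: no B overlap → unchanged.
13:15–19:38 minus B → 13:15–13:48, 18:38–19:38.

10:21–10:44, 11:41–12:58, 13:15–13:48, 18:38–19:38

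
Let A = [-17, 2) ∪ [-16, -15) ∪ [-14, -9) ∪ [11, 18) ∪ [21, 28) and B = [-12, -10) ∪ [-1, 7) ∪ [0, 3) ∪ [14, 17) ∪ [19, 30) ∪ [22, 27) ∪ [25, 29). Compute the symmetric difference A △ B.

First set merges to [-17, 2), [11, 18), [21, 28).
Second set merges to [-12, -10), [-1, 7), [14, 17), [19, 30).
A but not B: [-17, -12), [-10, -1), [11, 14), [17, 18).
B but not A: [2, 7), [19, 21), [28, 30).
Combining gives A △ B.

[-17, -12) ∪ [-10, -1) ∪ [2, 7) ∪ [11, 14) ∪ [17, 18) ∪ [19, 21) ∪ [28, 30)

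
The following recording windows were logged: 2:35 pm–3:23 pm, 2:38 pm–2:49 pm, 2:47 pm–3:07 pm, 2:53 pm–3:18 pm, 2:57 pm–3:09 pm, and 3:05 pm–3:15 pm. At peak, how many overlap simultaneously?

Sweep endpoints in order; track running count of active intervals.
Peak of 5 reached at 3:05 pm.

5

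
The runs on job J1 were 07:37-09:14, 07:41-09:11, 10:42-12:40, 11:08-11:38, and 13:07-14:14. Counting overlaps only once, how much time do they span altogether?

Merged: 07:37-09:14, 10:42-12:40, 13:07-14:14.
Lengths: 1 h 37 min + 1 h 58 min + 1 h 7 min = 4 h 42 min.

4 h 42 min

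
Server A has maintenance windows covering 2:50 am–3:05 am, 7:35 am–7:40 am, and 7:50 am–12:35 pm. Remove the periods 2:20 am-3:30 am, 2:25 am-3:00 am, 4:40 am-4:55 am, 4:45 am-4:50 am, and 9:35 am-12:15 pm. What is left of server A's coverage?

B, merged: 2:20 am-3:30 am, 4:40 am-4:55 am, 9:35 am-12:15 pm.
2:50 am-3:05 am lies entirely inside B → drops out.
7:35 am-7:40 am is untouched.
7:50 am-12:35 pm with B removed leaves 7:50 am-9:35 am, 12:15 pm-12:35 pm.

7:35 am-7:40 am, 7:50 am-9:35 am, 12:15 pm-12:35 pm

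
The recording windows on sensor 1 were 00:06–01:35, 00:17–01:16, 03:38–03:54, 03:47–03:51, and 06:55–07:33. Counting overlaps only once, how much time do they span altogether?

Merged: 00:06–01:35, 03:38–03:54, 06:55–07:33.
Lengths: 1 h 29 min + 16 min + 38 min = 2 h 23 min.

2 h 23 min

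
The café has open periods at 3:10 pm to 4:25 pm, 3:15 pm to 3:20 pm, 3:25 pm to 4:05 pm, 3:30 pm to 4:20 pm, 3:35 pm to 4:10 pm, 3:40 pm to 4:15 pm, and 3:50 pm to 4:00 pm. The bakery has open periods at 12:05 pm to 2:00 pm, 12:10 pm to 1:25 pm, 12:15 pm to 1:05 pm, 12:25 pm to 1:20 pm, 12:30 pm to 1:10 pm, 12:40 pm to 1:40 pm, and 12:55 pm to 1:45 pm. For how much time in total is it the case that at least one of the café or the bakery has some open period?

3 h 10 min

Merge the first list: 3:10 pm–4:25 pm.
Merge the second list: 12:05 pm–2:00 pm.
A ∪ B = 12:05 pm–2:00 pm, 3:10 pm–4:25 pm.
Total: 1 h 55 min + 1 h 15 min = 3 h 10 min.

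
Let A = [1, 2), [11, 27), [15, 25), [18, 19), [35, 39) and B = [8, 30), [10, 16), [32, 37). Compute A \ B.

First set merges to [1, 2), [11, 27), [35, 39).
Second set merges to [8, 30), [32, 37).
[1, 2): nothing removed.
[11, 27): entirely removed.
[35, 39) \ B = [37, 39).

[1, 2) ∪ [37, 39)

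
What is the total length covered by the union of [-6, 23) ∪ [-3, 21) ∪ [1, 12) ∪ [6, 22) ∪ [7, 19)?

Merged: [-6, 23).
Length: 29.

29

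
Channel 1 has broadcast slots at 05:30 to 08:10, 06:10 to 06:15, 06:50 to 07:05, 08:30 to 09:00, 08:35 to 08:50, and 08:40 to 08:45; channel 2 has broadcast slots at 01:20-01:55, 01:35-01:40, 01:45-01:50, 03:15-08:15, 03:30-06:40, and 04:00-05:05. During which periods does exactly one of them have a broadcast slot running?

First set merges to 05:30–08:10, 08:30–09:00.
Second set merges to 01:20–01:55, 03:15–08:15.
A but not B: 08:30–09:00.
B but not A: 01:20–01:55, 03:15–05:30, 08:10–08:15.
Combining gives A △ B.

01:20–01:55, 03:15–05:30, 08:10–08:15, 08:30–09:00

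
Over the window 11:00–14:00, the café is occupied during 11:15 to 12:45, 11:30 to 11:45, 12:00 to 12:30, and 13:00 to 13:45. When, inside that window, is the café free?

Covered (merged): 11:15–12:45, 13:00–13:45.
Uncovered inside 11:00–14:00: 11:00–11:15, 12:45–13:00, 13:45–14:00.

11:00–11:15, 12:45–13:00, 13:45–14:00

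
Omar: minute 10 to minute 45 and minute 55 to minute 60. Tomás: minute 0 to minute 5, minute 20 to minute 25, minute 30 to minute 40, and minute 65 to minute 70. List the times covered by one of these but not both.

Only in the first: minute 10 to minute 20, minute 25 to minute 30, minute 40 to minute 45, minute 55 to minute 60.
Only in the second: minute 0 to minute 5, minute 65 to minute 70.
Together these are the periods covered by exactly one.

minute 0 to minute 5, minute 10 to minute 20, minute 25 to minute 30, minute 40 to minute 45, minute 55 to minute 60, minute 65 to minute 70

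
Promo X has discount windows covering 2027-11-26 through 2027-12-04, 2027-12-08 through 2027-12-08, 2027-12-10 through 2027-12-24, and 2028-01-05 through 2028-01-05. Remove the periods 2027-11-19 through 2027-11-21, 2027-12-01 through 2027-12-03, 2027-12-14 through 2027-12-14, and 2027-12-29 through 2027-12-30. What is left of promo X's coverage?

2027-11-26 through 2027-11-30, 2027-12-04 through 2027-12-04, 2027-12-08 through 2027-12-08, 2027-12-10 through 2027-12-13, 2027-12-15 through 2027-12-24, 2028-01-05 through 2028-01-05

2027-11-26 through 2027-12-04 \ B = 2027-11-26 through 2027-11-30, 2027-12-04 through 2027-12-04.
2027-12-08 through 2027-12-08: nothing removed.
2027-12-10 through 2027-12-24 \ B = 2027-12-10 through 2027-12-13, 2027-12-15 through 2027-12-24.
2028-01-05 through 2028-01-05: nothing removed.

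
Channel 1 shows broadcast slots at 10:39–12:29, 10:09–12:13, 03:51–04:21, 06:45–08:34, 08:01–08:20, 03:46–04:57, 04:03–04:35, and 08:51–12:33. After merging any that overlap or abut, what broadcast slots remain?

03:46-04:57, 06:45-08:34, 08:51-12:33

Sort by start: 03:46-04:57, 03:51-04:21, 04:03-04:35, 06:45-08:34, 08:01-08:20, 08:51-12:33, 10:09-12:13, 10:39-12:29.
03:51-04:21 overlaps/touches 03:46-04:57 → extend to 03:46-04:57.
04:03-04:35 overlaps/touches 03:46-04:57 → extend to 03:46-04:57.
06:45-08:34 is disjoint → start new block.
08:01-08:20 overlaps/touches 06:45-08:34 → extend to 06:45-08:34.
08:51-12:33 is disjoint → start new block.
10:09-12:13 overlaps/touches 08:51-12:33 → extend to 08:51-12:33.
10:39-12:29 overlaps/touches 08:51-12:33 → extend to 08:51-12:33.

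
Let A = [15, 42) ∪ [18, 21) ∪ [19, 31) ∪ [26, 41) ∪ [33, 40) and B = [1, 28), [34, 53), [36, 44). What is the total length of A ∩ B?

21

A, merged: [15, 42).
B, merged: [1, 28), [34, 53).
A ∩ B = [15, 28), [34, 42).
Total: 13 + 8 = 21.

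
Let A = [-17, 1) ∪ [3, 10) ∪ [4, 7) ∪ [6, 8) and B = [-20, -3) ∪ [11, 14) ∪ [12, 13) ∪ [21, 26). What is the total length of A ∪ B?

A, merged: [-17, 1), [3, 10).
B, merged: [-20, -3), [11, 14), [21, 26).
A ∪ B = [-20, 1), [3, 10), [11, 14), [21, 26).
Total: 21 + 7 + 3 + 5 = 36.

36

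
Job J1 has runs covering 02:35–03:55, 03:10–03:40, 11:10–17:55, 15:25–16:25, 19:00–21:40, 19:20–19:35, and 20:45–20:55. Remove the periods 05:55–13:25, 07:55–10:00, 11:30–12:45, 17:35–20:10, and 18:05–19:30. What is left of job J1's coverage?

02:35-03:55, 13:25-17:35, 20:10-21:40

Merge the first list: 02:35-03:55, 11:10-17:55, 19:00-21:40.
Merge the second list: 05:55-13:25, 17:35-20:10.
02:35-03:55 is untouched.
11:10-17:55 with B removed leaves 13:25-17:35.
19:00-21:40 with B removed leaves 20:10-21:40.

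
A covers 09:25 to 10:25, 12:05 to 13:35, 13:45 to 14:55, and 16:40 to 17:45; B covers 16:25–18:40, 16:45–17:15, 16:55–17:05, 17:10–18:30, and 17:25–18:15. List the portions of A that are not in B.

09:25–10:25, 12:05–13:35, 13:45–14:55

Second set merges to 16:25–18:40.
09:25–10:25: no B overlap → unchanged.
12:05–13:35: no B overlap → unchanged.
13:45–14:55: no B overlap → unchanged.
16:40–17:45: fully covered by B → removed.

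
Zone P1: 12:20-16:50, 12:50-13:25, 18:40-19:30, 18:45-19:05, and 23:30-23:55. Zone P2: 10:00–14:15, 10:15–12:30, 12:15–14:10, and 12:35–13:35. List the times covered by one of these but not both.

10:00-12:20, 14:15-16:50, 18:40-19:30, 23:30-23:55

Merge the first list: 12:20-16:50, 18:40-19:30, 23:30-23:55.
Merge the second list: 10:00-14:15.
A \ B = 14:15-16:50, 18:40-19:30, 23:30-23:55.
B \ A = 10:00-12:20.
Union of the two gives the symmetric difference.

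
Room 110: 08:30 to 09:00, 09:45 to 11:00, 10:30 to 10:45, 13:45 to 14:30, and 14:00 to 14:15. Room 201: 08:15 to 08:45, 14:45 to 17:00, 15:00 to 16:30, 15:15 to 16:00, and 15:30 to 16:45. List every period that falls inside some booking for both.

A, merged: 08:30–09:00, 09:45–11:00, 13:45–14:30.
B, merged: 08:15–08:45, 14:45–17:00.
08:30–09:00 meets the second set on 08:30–08:45.
09:45–11:00: no overlap with the second set.
13:45–14:30: no overlap with the second set.

08:30–08:45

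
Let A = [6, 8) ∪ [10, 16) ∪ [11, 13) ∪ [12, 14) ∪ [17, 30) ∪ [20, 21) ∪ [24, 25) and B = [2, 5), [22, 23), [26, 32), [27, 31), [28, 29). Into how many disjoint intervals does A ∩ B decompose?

2

Merge the first list: [6, 8), [10, 16), [17, 30).
Merge the second list: [2, 5), [22, 23), [26, 32).
A ∩ B = [22, 23), [26, 30).
That is 2 disjoint pieces.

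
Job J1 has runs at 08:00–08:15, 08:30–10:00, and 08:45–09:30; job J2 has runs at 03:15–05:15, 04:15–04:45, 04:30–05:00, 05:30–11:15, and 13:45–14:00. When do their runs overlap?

08:00-08:15, 08:30-10:00

Merge the first list: 08:00-08:15, 08:30-10:00.
Merge the second list: 03:15-05:15, 05:30-11:15, 13:45-14:00.
08:00-08:15 overlaps B on 08:00-08:15.
08:30-10:00 overlaps B on 08:30-10:00.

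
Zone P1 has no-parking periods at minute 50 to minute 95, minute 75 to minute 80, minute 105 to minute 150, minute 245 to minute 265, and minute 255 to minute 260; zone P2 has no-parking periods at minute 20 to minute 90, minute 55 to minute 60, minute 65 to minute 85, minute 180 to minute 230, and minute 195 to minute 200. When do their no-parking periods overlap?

First set merges to minute 50 to minute 95, minute 105 to minute 150, minute 245 to minute 265.
Second set merges to minute 20 to minute 90, minute 180 to minute 230.
minute 50 to minute 95 overlaps B on minute 50 to minute 90.
minute 105 to minute 150 falls entirely outside B.
minute 245 to minute 265 falls entirely outside B.

minute 50 to minute 90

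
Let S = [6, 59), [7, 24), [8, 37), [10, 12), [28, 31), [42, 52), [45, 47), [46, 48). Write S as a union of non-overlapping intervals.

[7, 24) overlaps/touches [6, 59) → extend to [6, 59).
[8, 37) overlaps/touches [6, 59) → extend to [6, 59).
[10, 12) overlaps/touches [6, 59) → extend to [6, 59).
[28, 31) overlaps/touches [6, 59) → extend to [6, 59).
[42, 52) overlaps/touches [6, 59) → extend to [6, 59).
[45, 47) overlaps/touches [6, 59) → extend to [6, 59).
[46, 48) overlaps/touches [6, 59) → extend to [6, 59).

[6, 59)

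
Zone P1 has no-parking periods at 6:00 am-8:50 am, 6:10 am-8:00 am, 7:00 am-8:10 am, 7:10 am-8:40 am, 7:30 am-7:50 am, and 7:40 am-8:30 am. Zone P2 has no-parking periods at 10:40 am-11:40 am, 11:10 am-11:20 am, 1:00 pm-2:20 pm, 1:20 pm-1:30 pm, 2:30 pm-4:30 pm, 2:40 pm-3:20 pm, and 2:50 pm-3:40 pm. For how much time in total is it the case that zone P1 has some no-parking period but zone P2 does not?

Merge the first list: 6:00 am–8:50 am.
Merge the second list: 10:40 am–11:40 am, 1:00 pm–2:20 pm, 2:30 pm–4:30 pm.
A \ B = 6:00 am–8:50 am.
Total: 2 h 50 min.

2 h 50 min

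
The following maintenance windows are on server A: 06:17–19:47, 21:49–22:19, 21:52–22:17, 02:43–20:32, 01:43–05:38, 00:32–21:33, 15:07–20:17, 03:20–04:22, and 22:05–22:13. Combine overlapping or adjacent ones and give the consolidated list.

00:32–21:33, 21:49–22:19

Sort by start: 00:32–21:33, 01:43–05:38, 02:43–20:32, 03:20–04:22, 06:17–19:47, 15:07–20:17, 21:49–22:19, 21:52–22:17, 22:05–22:13.
01:43–05:38 overlaps/touches 00:32–21:33 → extend to 00:32–21:33.
02:43–20:32 overlaps/touches 00:32–21:33 → extend to 00:32–21:33.
03:20–04:22 overlaps/touches 00:32–21:33 → extend to 00:32–21:33.
06:17–19:47 overlaps/touches 00:32–21:33 → extend to 00:32–21:33.
15:07–20:17 overlaps/touches 00:32–21:33 → extend to 00:32–21:33.
21:49–22:19 is disjoint → start new block.
21:52–22:17 overlaps/touches 21:49–22:19 → extend to 21:49–22:19.
22:05–22:13 overlaps/touches 21:49–22:19 → extend to 21:49–22:19.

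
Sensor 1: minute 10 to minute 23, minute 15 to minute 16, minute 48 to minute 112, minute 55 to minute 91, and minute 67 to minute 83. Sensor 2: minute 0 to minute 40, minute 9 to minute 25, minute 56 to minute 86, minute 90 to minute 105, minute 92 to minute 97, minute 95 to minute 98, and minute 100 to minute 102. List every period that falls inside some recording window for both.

minute 10 to minute 23, minute 56 to minute 86, minute 90 to minute 105

A, merged: minute 10 to minute 23, minute 48 to minute 112.
B, merged: minute 0 to minute 40, minute 56 to minute 86, minute 90 to minute 105.
minute 10 to minute 23 meets the second set on minute 10 to minute 23.
minute 48 to minute 112 meets the second set on minute 56 to minute 86, minute 90 to minute 105.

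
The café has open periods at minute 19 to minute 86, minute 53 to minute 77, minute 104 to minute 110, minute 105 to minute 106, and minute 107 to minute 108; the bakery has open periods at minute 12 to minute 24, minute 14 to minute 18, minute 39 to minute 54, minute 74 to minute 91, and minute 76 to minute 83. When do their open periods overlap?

minute 19 to minute 24, minute 39 to minute 54, minute 74 to minute 86

Merge the first list: minute 19 to minute 86, minute 104 to minute 110.
Merge the second list: minute 12 to minute 24, minute 39 to minute 54, minute 74 to minute 91.
minute 19 to minute 86 ∩ B → minute 19 to minute 24, minute 39 to minute 54, minute 74 to minute 86.
minute 104 to minute 110 meets no B interval.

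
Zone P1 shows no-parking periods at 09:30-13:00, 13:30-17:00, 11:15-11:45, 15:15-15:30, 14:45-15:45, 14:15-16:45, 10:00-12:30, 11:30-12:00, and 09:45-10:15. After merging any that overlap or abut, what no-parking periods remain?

Sort by start: 09:30–13:00, 09:45–10:15, 10:00–12:30, 11:15–11:45, 11:30–12:00, 13:30–17:00, 14:15–16:45, 14:45–15:45, 15:15–15:30.
09:45–10:15 overlaps/touches 09:30–13:00 → extend to 09:30–13:00.
10:00–12:30 overlaps/touches 09:30–13:00 → extend to 09:30–13:00.
11:15–11:45 overlaps/touches 09:30–13:00 → extend to 09:30–13:00.
11:30–12:00 overlaps/touches 09:30–13:00 → extend to 09:30–13:00.
13:30–17:00 is disjoint → start new block.
14:15–16:45 overlaps/touches 13:30–17:00 → extend to 13:30–17:00.
14:45–15:45 overlaps/touches 13:30–17:00 → extend to 13:30–17:00.
15:15–15:30 overlaps/touches 13:30–17:00 → extend to 13:30–17:00.

09:30–13:00, 13:30–17:00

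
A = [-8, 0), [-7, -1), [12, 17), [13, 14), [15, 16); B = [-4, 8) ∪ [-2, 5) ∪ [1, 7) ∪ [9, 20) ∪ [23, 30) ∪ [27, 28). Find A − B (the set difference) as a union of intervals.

First set merges to [-8, 0), [12, 17).
Second set merges to [-4, 8), [9, 20), [23, 30).
[-8, 0) with B removed leaves [-8, -4).
[12, 17) lies entirely inside B → drops out.

[-8, -4)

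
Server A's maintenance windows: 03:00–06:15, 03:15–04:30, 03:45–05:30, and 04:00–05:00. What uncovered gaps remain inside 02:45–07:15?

After merging, the occupied span is 03:00–06:15.
Complement within 02:45–07:15: 02:45–03:00, 06:15–07:15.

02:45–03:00, 06:15–07:15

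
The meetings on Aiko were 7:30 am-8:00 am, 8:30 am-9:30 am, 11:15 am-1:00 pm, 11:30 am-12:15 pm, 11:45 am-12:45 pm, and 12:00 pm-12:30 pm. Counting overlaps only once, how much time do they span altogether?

Merged: 7:30 am–8:00 am, 8:30 am–9:30 am, 11:15 am–1:00 pm.
Lengths: 30 min + 1 h + 1 h 45 min = 3 h 15 min.

3 h 15 min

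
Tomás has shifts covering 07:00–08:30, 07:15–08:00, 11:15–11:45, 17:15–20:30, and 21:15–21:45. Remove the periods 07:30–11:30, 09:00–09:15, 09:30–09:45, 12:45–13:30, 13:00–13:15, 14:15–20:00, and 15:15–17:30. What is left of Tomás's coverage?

First set merges to 07:00–08:30, 11:15–11:45, 17:15–20:30, 21:15–21:45.
Second set merges to 07:30–11:30, 12:45–13:30, 14:15–20:00.
07:00–08:30 minus B → 07:00–07:30.
11:15–11:45 minus B → 11:30–11:45.
17:15–20:30 minus B → 20:00–20:30.
21:15–21:45: no B overlap → unchanged.

07:00–07:30, 11:30–11:45, 20:00–20:30, 21:15–21:45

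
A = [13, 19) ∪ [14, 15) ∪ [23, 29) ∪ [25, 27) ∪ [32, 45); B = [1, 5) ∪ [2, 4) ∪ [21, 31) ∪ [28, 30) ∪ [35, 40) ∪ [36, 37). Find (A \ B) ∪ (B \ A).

[1, 5) ∪ [13, 19) ∪ [21, 23) ∪ [29, 31) ∪ [32, 35) ∪ [40, 45)

Merge the first list: [13, 19), [23, 29), [32, 45).
Merge the second list: [1, 5), [21, 31), [35, 40).
A but not B: [13, 19), [32, 35), [40, 45).
B but not A: [1, 5), [21, 23), [29, 31).
Combining gives A △ B.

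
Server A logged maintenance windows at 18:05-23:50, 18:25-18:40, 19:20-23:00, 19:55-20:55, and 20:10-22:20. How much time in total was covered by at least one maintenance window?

Merged: 18:05–23:50.
Length: 5 h 45 min.

5 h 45 min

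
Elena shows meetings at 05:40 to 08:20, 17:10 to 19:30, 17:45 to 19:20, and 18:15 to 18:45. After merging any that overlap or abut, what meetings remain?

17:10–19:30 is disjoint → start new block.
17:45–19:20 overlaps/touches 17:10–19:30 → extend to 17:10–19:30.
18:15–18:45 overlaps/touches 17:10–19:30 → extend to 17:10–19:30.

05:40–08:20, 17:10–19:30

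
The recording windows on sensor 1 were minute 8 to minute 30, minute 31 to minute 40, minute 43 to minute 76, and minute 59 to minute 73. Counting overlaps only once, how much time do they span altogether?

Merged: minute 8 to minute 30, minute 31 to minute 40, minute 43 to minute 76.
Lengths: 22 minutes + 9 minutes + 33 minutes = 64 minutes.

64 minutes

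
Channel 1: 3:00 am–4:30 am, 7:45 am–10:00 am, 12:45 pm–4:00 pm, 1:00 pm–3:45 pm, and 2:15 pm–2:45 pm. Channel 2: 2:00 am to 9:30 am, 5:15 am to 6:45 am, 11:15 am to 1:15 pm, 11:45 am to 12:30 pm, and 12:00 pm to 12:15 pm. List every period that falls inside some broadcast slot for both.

A, merged: 3:00 am-4:30 am, 7:45 am-10:00 am, 12:45 pm-4:00 pm.
B, merged: 2:00 am-9:30 am, 11:15 am-1:15 pm.
3:00 am-4:30 am ∩ B → 3:00 am-4:30 am.
7:45 am-10:00 am ∩ B → 7:45 am-9:30 am.
12:45 pm-4:00 pm ∩ B → 12:45 pm-1:15 pm.

3:00 am-4:30 am, 7:45 am-9:30 am, 12:45 pm-1:15 pm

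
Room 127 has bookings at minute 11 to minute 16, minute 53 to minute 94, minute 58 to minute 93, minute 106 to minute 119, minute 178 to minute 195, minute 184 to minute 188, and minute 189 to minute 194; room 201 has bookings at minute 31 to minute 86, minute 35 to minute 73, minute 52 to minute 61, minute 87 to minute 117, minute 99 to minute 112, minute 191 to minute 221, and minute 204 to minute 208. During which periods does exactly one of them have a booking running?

minute 11 to minute 16, minute 31 to minute 53, minute 86 to minute 87, minute 94 to minute 106, minute 117 to minute 119, minute 178 to minute 191, minute 195 to minute 221

First set merges to minute 11 to minute 16, minute 53 to minute 94, minute 106 to minute 119, minute 178 to minute 195.
Second set merges to minute 31 to minute 86, minute 87 to minute 117, minute 191 to minute 221.
A but not B: minute 11 to minute 16, minute 86 to minute 87, minute 117 to minute 119, minute 178 to minute 191.
B but not A: minute 31 to minute 53, minute 94 to minute 106, minute 195 to minute 221.
Combining gives A △ B.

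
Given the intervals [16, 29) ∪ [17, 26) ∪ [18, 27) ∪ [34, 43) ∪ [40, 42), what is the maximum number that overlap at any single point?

3

Walk the sorted start/end points keeping a running depth.
The depth first hits 3 at 18.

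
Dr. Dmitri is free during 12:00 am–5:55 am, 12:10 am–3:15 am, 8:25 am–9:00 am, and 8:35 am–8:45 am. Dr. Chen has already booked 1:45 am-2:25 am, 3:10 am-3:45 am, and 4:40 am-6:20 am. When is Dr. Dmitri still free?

Merge the first list: 12:00 am-5:55 am, 8:25 am-9:00 am.
12:00 am-5:55 am with B removed leaves 12:00 am-1:45 am, 2:25 am-3:10 am, 3:45 am-4:40 am.
8:25 am-9:00 am is untouched.

12:00 am-1:45 am, 2:25 am-3:10 am, 3:45 am-4:40 am, 8:25 am-9:00 am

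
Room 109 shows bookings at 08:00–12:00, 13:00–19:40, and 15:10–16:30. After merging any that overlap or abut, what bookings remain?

08:00–12:00, 13:00–19:40

13:00–19:40 is disjoint → start new block.
15:10–16:30 overlaps/touches 13:00–19:40 → extend to 13:00–19:40.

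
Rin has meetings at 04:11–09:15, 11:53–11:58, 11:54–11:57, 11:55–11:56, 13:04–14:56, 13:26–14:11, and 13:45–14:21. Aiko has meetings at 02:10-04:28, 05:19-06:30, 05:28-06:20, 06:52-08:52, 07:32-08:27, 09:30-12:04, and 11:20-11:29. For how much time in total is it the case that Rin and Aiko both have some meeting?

Merge the first list: 04:11–09:15, 11:53–11:58, 13:04–14:56.
Merge the second list: 02:10–04:28, 05:19–06:30, 06:52–08:52, 09:30–12:04.
A ∩ B = 04:11–04:28, 05:19–06:30, 06:52–08:52, 11:53–11:58.
Total: 17 min + 1 h 11 min + 2 h + 5 min = 3 h 33 min.

3 h 33 min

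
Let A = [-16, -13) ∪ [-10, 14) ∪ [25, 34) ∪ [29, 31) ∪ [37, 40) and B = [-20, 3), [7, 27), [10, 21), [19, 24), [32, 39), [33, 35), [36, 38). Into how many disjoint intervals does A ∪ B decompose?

Merge the first list: [-16, -13), [-10, 14), [25, 34), [37, 40).
Merge the second list: [-20, 3), [7, 27), [32, 39).
A ∪ B = [-20, 40).
That is 1 disjoint piece.

1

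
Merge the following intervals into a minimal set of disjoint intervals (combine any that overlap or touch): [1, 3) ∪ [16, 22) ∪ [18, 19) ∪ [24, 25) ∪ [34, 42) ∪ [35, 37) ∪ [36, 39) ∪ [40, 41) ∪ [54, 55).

[16, 22) is disjoint → start new block.
[18, 19) overlaps/touches [16, 22) → extend to [16, 22).
[24, 25) is disjoint → start new block.
[34, 42) is disjoint → start new block.
[35, 37) overlaps/touches [34, 42) → extend to [34, 42).
[36, 39) overlaps/touches [34, 42) → extend to [34, 42).
[40, 41) overlaps/touches [34, 42) → extend to [34, 42).
[54, 55) is disjoint → start new block.

[1, 3) ∪ [16, 22) ∪ [24, 25) ∪ [34, 42) ∪ [54, 55)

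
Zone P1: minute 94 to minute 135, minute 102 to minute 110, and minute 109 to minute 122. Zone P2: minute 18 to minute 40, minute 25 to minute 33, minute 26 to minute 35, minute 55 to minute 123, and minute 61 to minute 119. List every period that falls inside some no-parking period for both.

Merge the first list: minute 94 to minute 135.
Merge the second list: minute 18 to minute 40, minute 55 to minute 123.
minute 94 to minute 135 ∩ B → minute 94 to minute 123.

minute 94 to minute 123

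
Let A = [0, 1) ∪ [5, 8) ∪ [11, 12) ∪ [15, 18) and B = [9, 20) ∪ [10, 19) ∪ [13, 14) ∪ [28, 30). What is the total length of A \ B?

4

Second set merges to [9, 20), [28, 30).
A \ B = [0, 1), [5, 8).
Total: 1 + 3 = 4.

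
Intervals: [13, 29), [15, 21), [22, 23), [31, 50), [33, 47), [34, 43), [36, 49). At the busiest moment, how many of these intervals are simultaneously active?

4

Sweep endpoints in order; track running count of active intervals.
Peak of 4 reached at 36.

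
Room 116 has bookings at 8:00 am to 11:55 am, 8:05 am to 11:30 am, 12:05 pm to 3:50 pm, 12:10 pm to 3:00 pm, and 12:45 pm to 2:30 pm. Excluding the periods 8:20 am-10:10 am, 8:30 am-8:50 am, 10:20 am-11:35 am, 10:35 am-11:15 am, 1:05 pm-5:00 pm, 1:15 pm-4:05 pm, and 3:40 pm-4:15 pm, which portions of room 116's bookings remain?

First set merges to 8:00 am-11:55 am, 12:05 pm-3:50 pm.
Second set merges to 8:20 am-10:10 am, 10:20 am-11:35 am, 1:05 pm-5:00 pm.
8:00 am-11:55 am with B removed leaves 8:00 am-8:20 am, 10:10 am-10:20 am, 11:35 am-11:55 am.
12:05 pm-3:50 pm with B removed leaves 12:05 pm-1:05 pm.

8:00 am-8:20 am, 10:10 am-10:20 am, 11:35 am-11:55 am, 12:05 pm-1:05 pm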